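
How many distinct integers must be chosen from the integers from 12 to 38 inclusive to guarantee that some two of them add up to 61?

Group the elements by complementary pair {x, 61−x}: {23,38}, {24,37}, {25,36}, …, giving 8 two-element pairs and 11 integers whose partner 61−x falls outside [12,38].
Treating each of those 19 groups as a pigeonhole, one can pick one integer per group — 19 integers — with no two summing to 61.
The 20th integer lands in an occupied pair, forcing a sum of 61.

20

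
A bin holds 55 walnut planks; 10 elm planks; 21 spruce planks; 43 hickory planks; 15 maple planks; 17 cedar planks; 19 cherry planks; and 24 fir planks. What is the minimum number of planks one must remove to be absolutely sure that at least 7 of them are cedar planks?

194

In the worst case for collecting cedar planks, every non-cedar plank comes out first.
There are 55 + 10 + 21 + 43 + 15 + 19 + 24 = 187 non-cedar planks altogether.
After those, each further plank must be cedar, so 187 + 7 = 194 draws guarantee 7 cedar planks.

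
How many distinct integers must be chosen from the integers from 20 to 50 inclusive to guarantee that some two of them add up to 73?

18

Two chosen integers sum to 73 exactly when both halves of some pair {x, 73−x} with 23 ≤ x ≤ 73−x ≤ 50 are chosen — 14 such pairs.
The remaining 3 elements (those with no distinct partner in range) can never complete a 73-sum, so the worst case takes all of them and one from each pair: 3 + 14 = 17.
Pigeonhole: the 18th integer has to be the second member of some pair, so 17 + 1 = 18.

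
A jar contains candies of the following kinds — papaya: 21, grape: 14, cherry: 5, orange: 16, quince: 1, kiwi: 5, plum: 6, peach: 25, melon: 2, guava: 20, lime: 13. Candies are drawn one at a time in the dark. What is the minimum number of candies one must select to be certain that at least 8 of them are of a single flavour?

62

An adversary could hand out at most 7 candies per flavour (5 flavours run out sooner): 7 + 7 + 5 + 7 + 1 + 5 + 6 + 7 + 2 + 7 + 7 = 61 candies and still no flavour has 8.
By pigeonhole, one more candy lands in a flavour already at 7, so 62 draws are enough and 61 are not.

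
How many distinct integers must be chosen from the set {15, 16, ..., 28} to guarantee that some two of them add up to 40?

A set avoiding the sum 40 can contain at most one of each pair {x, 40−x}, plus the 4 elements whose complement lies outside the range or equal to its own complement.
The integers 20, …, 28 (9 of them) are such a set: any two sum to at least 20+21 = 41 > 40.
By the pigeonhole principle, any 10th integer completes one of the 5 pairs, so 10 choices force a sum of 40.

10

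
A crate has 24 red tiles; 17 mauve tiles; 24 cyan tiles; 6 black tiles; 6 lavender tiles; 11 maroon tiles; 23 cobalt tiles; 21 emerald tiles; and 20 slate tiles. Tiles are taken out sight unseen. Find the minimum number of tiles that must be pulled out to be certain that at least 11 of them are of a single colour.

83

Put each drawn tile into a box by colour. The largest draw with every box below 11 takes min(count, 10) from each colour; colours with fewer than 10 contribute all they have.
Σ min(cᵢ, 10) = 10 + 10 + 10 + 6 + 6 + 10 + 10 + 10 + 10 = 82.
Draw number 82 + 1 = 83 must push one box to 11.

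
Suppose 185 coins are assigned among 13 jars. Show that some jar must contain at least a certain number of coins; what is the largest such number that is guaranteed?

The 13 jars are the holes and the 185 coins are the pigeons.
If every jar held at most 14 coins, the total would be at most 13 × 14 = 182, which is less than 185.
So some jar holds at least ⌈185/13⌉ = 15 coins.

15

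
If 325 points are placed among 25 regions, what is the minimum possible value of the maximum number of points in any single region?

The 25 regions are the holes and the 325 points are the pigeons.
If every region held at most 12 points, the total would be at most 25 × 12 = 300, which is less than 325.
So some region holds at least ⌈325/25⌉ = 13 points.

13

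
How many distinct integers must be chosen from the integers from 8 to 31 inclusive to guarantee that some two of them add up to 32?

17

A set avoiding the sum 32 can contain at most one of each pair {x, 32−x}, plus the 8 elements whose complement lies outside the range or equal to its own complement.
The integers 16, …, 31 (16 of them) are such a set: any two sum to at least 16+17 = 33 > 32.
Any 17th integer completes one of the 8 pairs, so 17 choices force a sum of 32.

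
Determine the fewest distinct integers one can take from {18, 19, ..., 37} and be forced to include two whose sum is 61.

Two chosen integers sum to 61 exactly when both halves of some pair {x, 61−x} with 24 ≤ x ≤ 61−x ≤ 37 are chosen — 7 such pairs.
The remaining 6 elements (those with no distinct partner in range) can never complete a 61-sum, so the worst case takes all of them and one from each pair: 6 + 7 = 13.
By the pigeonhole principle, the 14th integer has to be the second member of some pair, so 13 + 1 = 14.

14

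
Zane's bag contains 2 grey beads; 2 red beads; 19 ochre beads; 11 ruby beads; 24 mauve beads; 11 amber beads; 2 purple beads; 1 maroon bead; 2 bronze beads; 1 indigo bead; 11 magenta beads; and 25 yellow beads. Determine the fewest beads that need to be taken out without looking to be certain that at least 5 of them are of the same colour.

35

An adversary could hand out at most 4 beads per colour (6 colours run out sooner): 2 + 2 + 4 + 4 + 4 + 4 + 2 + 1 + 2 + 1 + 4 + 4 = 34 beads and still no colour has 5.
Pigeonhole: one more bead lands in a colour already at 4, so 35 draws are enough and 34 are not.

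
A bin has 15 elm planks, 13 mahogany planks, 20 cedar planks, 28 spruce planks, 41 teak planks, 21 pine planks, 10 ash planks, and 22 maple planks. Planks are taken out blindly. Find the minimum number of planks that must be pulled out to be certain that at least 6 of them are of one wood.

41

Put each drawn plank into a box by wood. The largest draw with every box below 6 takes min(count, 5) from each wood.
Σ min(cᵢ, 5) = 5 + 5 + 5 + 5 + 5 + 5 + 5 + 5 = 40.
Draw number 40 + 1 = 41 must push one box to 6.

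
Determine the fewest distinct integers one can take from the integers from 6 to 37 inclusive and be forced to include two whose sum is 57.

24

A set avoiding the sum 57 can contain at most one of each pair {x, 57−x}, plus the 14 elements whose complement lies outside the range.
The integers 6, …, 28 (23 of them) are such a set: any two sum to at least 6+7 = 13 and at most 27+28 = 55 < 57.
Any 24th integer completes one of the 9 pairs, so 24 choices force a sum of 57.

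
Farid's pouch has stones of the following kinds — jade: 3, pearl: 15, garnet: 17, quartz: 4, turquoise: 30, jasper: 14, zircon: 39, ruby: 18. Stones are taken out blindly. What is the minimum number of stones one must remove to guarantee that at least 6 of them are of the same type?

An adversary could hand out at most 5 stones per type (jade, quartz run out sooner): 3 + 5 + 5 + 4 + 5 + 5 + 5 + 5 = 37 stones and still no type has 6.
Pigeonhole: one more stone lands in a type already at 5, so 38 draws are enough and 37 are not.

38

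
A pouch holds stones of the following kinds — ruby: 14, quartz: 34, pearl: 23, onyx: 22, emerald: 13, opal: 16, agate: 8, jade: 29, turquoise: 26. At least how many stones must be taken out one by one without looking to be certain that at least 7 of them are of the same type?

55

By pigeonhole, put each drawn stone into a box by type. The largest draw with every box below 7 takes min(count, 6) from each type.
Σ min(cᵢ, 6) = 6 + 6 + 6 + 6 + 6 + 6 + 6 + 6 + 6 = 54.
Draw number 54 + 1 = 55 must push one box to 7.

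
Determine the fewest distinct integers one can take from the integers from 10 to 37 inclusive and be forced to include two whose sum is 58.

Two chosen integers sum to 58 exactly when both halves of some pair {x, 58−x} with 21 ≤ x ≤ 58−x ≤ 37 are chosen — 8 such pairs.
The remaining 12 elements (those with no distinct partner in range) can never complete a 58-sum, so the worst case takes all of them and one from each pair: 12 + 8 = 20.
By pigeonhole, the 21st integer has to be the second member of some pair, so 20 + 1 = 21.

21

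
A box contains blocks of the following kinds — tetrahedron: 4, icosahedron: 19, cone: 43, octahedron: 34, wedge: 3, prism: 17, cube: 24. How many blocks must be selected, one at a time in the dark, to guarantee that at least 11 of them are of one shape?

58

By pigeonhole, put each drawn block into a box by shape. The largest draw with every box below 11 takes min(count, 10) from each shape; shapes with fewer than 10 contribute all they have.
Σ min(cᵢ, 10) = 4 + 10 + 10 + 10 + 3 + 10 + 10 = 57.
Draw number 57 + 1 = 58 must push one box to 11.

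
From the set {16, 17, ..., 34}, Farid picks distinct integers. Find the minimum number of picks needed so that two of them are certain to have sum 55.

13

Group the elements by complementary pair {x, 55−x}: {21,34}, {22,33}, {23,32}, …, giving 7 two-element pairs and 5 integers whose partner 55−x falls outside [16,34].
By the pigeonhole principle, treating each of those 12 groups as a pigeonhole, one can pick one integer per group — 12 integers — with no two summing to 55.
The 13th integer lands in an occupied pair, forcing a sum of 55.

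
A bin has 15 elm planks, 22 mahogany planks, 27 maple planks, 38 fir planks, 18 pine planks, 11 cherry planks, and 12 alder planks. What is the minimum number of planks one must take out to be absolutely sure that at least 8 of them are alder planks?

In the worst case for collecting alder planks, every non-alder plank comes out first.
There are 15 + 22 + 27 + 38 + 18 + 11 = 131 non-alder planks altogether.
After those, each further plank must be alder, so 131 + 8 = 139 draws guarantee 8 alder planks.

139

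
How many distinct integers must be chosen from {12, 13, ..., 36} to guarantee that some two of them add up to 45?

15

A set avoiding the sum 45 can contain at most one of each pair {x, 45−x}, plus the 3 elements whose complement lies outside the range.
The integers 23, …, 36 (14 of them) are such a set: any two sum to at least 23+24 = 47 > 45.
Any 15th integer completes one of the 11 pairs, so 15 choices force a sum of 45.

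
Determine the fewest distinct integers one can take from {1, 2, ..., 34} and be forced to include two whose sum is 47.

24

Group the elements by complementary pair {x, 47−x}: {13,34}, {14,33}, {15,32}, …, giving 11 two-element pairs and 12 integers whose partner 47−x falls outside [1,34].
Pigeonhole: treating each of those 23 groups as a pigeonhole, one can pick one integer per group — 23 integers — with no two summing to 47.
The 24th integer lands in an occupied pair, forcing a sum of 47.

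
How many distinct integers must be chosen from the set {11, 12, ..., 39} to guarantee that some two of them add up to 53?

A set avoiding the sum 53 can contain at most one of each pair {x, 53−x}, plus the 3 elements whose complement lies outside the range.
The integers 11, …, 26 (16 of them) are such a set: any two sum to at least 11+12 = 23 and at most 25+26 = 51 < 53.
Any 17th integer completes one of the 13 pairs, so 17 choices force a sum of 53.

17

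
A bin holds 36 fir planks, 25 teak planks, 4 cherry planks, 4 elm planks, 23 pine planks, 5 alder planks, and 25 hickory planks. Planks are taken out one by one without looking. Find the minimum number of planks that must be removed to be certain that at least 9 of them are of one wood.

The 7 woods are the holes; the planks drawn are the pigeons.
To avoid 9 of any one wood, the worst case takes at most 8 of each wood, or every plank of a wood that has fewer than 8.
That gives 8 + 8 + 4 + 4 + 8 + 5 + 8 = 45 planks with no wood reaching 9.
The next plank forces some wood to 9, so 45 + 1 = 46.

46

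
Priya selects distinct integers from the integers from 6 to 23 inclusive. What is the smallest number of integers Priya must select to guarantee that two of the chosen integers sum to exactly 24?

13

Group the elements by complementary pair {x, 24−x}: {6,18}, {7,17}, {8,16}, …, giving 6 two-element pairs, the single value 12 (it cannot pair with itself since the integers are distinct), and 5 integers whose partner 24−x falls outside [6,23].
Treating each of those 12 groups as a pigeonhole, one can pick one integer per group — 12 integers — with no two summing to 24.
The 13th integer lands in an occupied pair, forcing a sum of 24.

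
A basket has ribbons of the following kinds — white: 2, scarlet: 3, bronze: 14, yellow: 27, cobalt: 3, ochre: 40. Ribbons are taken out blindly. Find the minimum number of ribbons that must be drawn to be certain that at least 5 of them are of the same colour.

21

Put each drawn ribbon into a box by colour. The largest draw with every box below 5 takes min(count, 4) from each colour; colours with fewer than 4 contribute all they have.
Σ min(cᵢ, 4) = 2 + 3 + 4 + 4 + 3 + 4 = 20.
Draw number 20 + 1 = 21 must push one box to 5.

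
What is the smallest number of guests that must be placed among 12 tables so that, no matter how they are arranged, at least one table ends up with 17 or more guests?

With 192 guests one could put exactly 16 in each of the 12 tables, and no table would reach 17.
By the pigeonhole principle, one more guest must land in a table that already has 16, giving it 17.
So 12 × 16 + 1 = 193 guests are required.

193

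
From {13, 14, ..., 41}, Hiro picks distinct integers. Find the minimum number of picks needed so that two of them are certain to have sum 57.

A set avoiding the sum 57 can contain at most one of each pair {x, 57−x}, plus the 3 elements whose complement lies outside the range.
The integers 13, …, 28 (16 of them) are such a set: any two sum to at least 13+14 = 27 and at most 27+28 = 55 < 57.
Pigeonhole: any 17th integer completes one of the 13 pairs, so 17 choices force a sum of 57.

17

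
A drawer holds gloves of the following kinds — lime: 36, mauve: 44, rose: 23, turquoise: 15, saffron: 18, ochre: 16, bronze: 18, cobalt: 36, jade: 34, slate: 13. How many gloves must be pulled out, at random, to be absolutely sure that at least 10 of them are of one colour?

The 10 colours are the holes; the gloves drawn are the pigeons.
To avoid 10 of any one colour, the worst case takes at most 9 of each colour.
That gives 9 + 9 + 9 + 9 + 9 + 9 + 9 + 9 + 9 + 9 = 90 gloves with no colour reaching 10.
The next glove forces some colour to 10, so 90 + 1 = 91.

91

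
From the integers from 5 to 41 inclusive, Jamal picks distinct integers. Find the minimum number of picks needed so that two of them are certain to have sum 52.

23

Two chosen integers sum to 52 exactly when both halves of some pair {x, 52−x} with 11 ≤ x ≤ 52−x ≤ 41 are chosen — 15 such pairs.
The remaining 7 elements (those with no distinct partner in range) can never complete a 52-sum, so the worst case takes all of them and one from each pair: 7 + 15 = 22.
By pigeonhole, the 23rd integer has to be the second member of some pair, so 22 + 1 = 23.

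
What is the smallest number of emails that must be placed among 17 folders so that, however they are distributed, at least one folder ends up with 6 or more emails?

86

With 85 emails one could put exactly 5 in each of the 17 folders, and no folder would reach 6.
One more email must land in a folder that already has 5, giving it 6.
So 17 × 5 + 1 = 86 emails are required.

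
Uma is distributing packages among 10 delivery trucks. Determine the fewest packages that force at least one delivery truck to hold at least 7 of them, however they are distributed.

61

With 60 packages one could put exactly 6 in each of the 10 delivery trucks, and no delivery truck would reach 7.
One more package must land in a delivery truck that already has 6, giving it 7.
So 10 × 6 + 1 = 61 packages are required.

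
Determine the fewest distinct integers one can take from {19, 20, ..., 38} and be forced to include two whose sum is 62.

14

A set avoiding the sum 62 can contain at most one of each pair {x, 62−x}, plus the 6 elements whose complement lies outside the range or equal to its own complement.
The integers 19, …, 31 (13 of them) are such a set: any two sum to at least 19+20 = 39 and at most 30+31 = 61 < 62.
Any 14th integer completes one of the 7 pairs, so 14 choices force a sum of 62.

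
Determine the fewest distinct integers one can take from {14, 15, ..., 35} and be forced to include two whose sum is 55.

15

A set avoiding the sum 55 can contain at most one of each pair {x, 55−x}, plus the 6 elements whose complement lies outside the range.
The integers 14, …, 27 (14 of them) are such a set: any two sum to at least 14+15 = 29 and at most 26+27 = 53 < 55.
Any 15th integer completes one of the 8 pairs, so 15 choices force a sum of 55.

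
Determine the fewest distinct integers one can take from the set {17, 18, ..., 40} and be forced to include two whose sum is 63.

16

Group the elements by complementary pair {x, 63−x}: {23,40}, {24,39}, {25,38}, …, giving 9 two-element pairs and 6 integers whose partner 63−x falls outside [17,40].
Treating each of those 15 groups as a pigeonhole, one can pick one integer per group — 15 integers — with no two summing to 63.
The 16th integer lands in an occupied pair, forcing a sum of 63.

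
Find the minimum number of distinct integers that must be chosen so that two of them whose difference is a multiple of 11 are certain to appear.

12

Integers whose pairwise differences are multiples of 11 are exactly those sharing a remainder mod 11. The 11 residue classes mod 11 are the pigeonholes.
With 11 integers one could put 1 in each residue class and have no class reach 2.
The 12th integer pushes some class to 2, so 11·1 + 1 = 12.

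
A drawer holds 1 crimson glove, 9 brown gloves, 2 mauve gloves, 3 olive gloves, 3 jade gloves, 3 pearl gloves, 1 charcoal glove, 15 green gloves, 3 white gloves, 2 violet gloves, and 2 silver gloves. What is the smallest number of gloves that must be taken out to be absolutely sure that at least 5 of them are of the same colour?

29

The 11 colours are the holes; the gloves drawn are the pigeons.
To avoid 5 of any one colour, the worst case takes at most 4 of each colour, or every glove of a colour that has fewer than 4.
That gives 1 + 4 + 2 + 3 + 3 + 3 + 1 + 4 + 3 + 2 + 2 = 28 gloves with no colour reaching 5.
The next glove forces some colour to 5, so 28 + 1 = 29.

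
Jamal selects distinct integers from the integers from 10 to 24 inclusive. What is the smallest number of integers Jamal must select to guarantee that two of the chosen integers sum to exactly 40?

12

Group the elements by complementary pair {x, 40−x}: {16,24}, {17,23}, {18,22}, …, giving 4 two-element pairs, the single value 20 (it cannot pair with itself since the integers are distinct), and 6 integers whose partner 40−x falls outside [10,24].
By the pigeonhole principle, treating each of those 11 groups as a pigeonhole, one can pick one integer per group — 11 integers — with no two summing to 40.
The 12th integer lands in an occupied pair, forcing a sum of 40.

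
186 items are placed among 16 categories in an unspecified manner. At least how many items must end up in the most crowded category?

The 16 categories are the holes and the 186 items are the pigeons.
If every category held at most 11 items, the total would be at most 16 × 11 = 176, which is less than 186.
So some category holds at least ⌈186/16⌉ = 12 items.

12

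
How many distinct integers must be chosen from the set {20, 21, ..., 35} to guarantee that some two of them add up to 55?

9

Two chosen integers sum to 55 exactly when both halves of some pair {x, 55−x} with 20 ≤ x ≤ 55−x ≤ 35 are chosen — 8 such pairs.
Every element belongs to one of those pairs, so the worst case picks one from each: 8 integers.
Pigeonhole: the 9th integer has to be the second member of some pair, so 8 + 1 = 9.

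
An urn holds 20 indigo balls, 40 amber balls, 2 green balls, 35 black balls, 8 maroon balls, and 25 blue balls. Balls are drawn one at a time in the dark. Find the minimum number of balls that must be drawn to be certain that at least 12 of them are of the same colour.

55

Put each drawn ball into a box by colour. The largest draw with every box below 12 takes min(count, 11) from each colour; colours with fewer than 11 contribute all they have.
Σ min(cᵢ, 11) = 11 + 11 + 2 + 11 + 8 + 11 = 54.
Draw number 54 + 1 = 55 must push one box to 12.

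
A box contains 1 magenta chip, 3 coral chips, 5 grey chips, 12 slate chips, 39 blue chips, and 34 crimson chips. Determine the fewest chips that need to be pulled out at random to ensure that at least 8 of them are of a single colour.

31

Put each drawn chip into a box by colour. The largest draw with every box below 8 takes min(count, 7) from each colour; colours with fewer than 7 contribute all they have.
Σ min(cᵢ, 7) = 1 + 3 + 5 + 7 + 7 + 7 = 30.
Draw number 30 + 1 = 31 must push one box to 8.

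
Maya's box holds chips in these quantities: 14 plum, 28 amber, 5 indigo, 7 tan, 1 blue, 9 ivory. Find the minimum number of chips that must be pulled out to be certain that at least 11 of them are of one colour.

The 6 colours are the holes; the chips drawn are the pigeons.
To avoid 11 of any one colour, the worst case takes at most 10 of each colour, or every chip of a colour that has fewer than 10.
That gives 10 + 10 + 5 + 7 + 1 + 9 = 42 chips with no colour reaching 11.
The next chip forces some colour to 11, so 42 + 1 = 43.

43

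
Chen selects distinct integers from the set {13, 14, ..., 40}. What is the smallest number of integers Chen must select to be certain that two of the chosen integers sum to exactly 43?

Group the elements by complementary pair {x, 43−x}: {13,30}, {14,29}, {15,28}, …, giving 9 two-element pairs and 10 integers whose partner 43−x falls outside [13,40].
By pigeonhole, treating each of those 19 groups as a pigeonhole, one can pick one integer per group — 19 integers — with no two summing to 43.
The 20th integer lands in an occupied pair, forcing a sum of 43.

20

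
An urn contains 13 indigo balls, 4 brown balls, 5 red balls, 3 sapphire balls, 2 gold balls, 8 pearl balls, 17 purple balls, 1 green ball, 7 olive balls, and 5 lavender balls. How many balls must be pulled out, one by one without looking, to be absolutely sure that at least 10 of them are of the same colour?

An adversary could hand out at most 9 balls per colour (8 colours run out sooner): 9 + 4 + 5 + 3 + 2 + 8 + 9 + 1 + 7 + 5 = 53 balls and still no colour has 10.
One more ball lands in a colour already at 9, so 54 draws are enough and 53 are not.

54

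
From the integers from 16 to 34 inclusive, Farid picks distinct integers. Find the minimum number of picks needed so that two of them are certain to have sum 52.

12

Two chosen integers sum to 52 exactly when both halves of some pair {x, 52−x} with 18 ≤ x ≤ 52−x ≤ 34 are chosen — 8 such pairs.
The remaining 3 elements (those with no distinct partner in range) can never complete a 52-sum, so the worst case takes all of them and one from each pair: 3 + 8 = 11.
The 12th integer has to be the second member of some pair, so 11 + 1 = 12.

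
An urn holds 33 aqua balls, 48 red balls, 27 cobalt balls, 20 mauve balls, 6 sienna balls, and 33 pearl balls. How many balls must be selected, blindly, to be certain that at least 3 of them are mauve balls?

150

In the worst case for collecting mauve balls, every non-mauve ball comes out first.
There are 33 + 48 + 27 + 6 + 33 = 147 non-mauve balls altogether.
After those, each further ball must be mauve, so 147 + 3 = 150 draws guarantee 3 mauve balls.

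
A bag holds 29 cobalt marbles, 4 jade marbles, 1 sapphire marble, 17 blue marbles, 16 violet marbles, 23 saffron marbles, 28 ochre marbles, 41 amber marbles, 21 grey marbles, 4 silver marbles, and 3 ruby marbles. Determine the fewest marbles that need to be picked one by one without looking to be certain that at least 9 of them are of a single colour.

An adversary could hand out at most 8 marbles per colour (4 colours run out sooner): 8 + 4 + 1 + 8 + 8 + 8 + 8 + 8 + 8 + 4 + 3 = 68 marbles and still no colour has 9.
By the pigeonhole principle, one more marble lands in a colour already at 8, so 69 draws are enough and 68 are not.

69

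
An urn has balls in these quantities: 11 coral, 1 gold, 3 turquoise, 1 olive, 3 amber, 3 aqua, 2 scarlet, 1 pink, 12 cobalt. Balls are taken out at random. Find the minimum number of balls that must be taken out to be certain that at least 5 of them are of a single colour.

23

An adversary could hand out at most 4 balls per colour (7 colours run out sooner): 4 + 1 + 3 + 1 + 3 + 3 + 2 + 1 + 4 = 22 balls and still no colour has 5.
By the pigeonhole principle, one more ball lands in a colour already at 4, so 23 draws are enough and 22 are not.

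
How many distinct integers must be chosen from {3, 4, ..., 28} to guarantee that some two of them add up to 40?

Group the elements by complementary pair {x, 40−x}: {12,28}, {13,27}, {14,26}, …, giving 8 two-element pairs; the single value 20 (it cannot pair with itself since the integers are distinct); and 9 integers whose partner 40−x falls outside [3,28].
By pigeonhole, treating each of those 18 groups as a pigeonhole, one can pick one integer per group — 18 integers — with no two summing to 40.
The 19th integer lands in an occupied pair, forcing a sum of 40.

19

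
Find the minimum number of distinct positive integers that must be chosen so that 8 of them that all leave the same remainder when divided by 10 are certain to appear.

By the pigeonhole principle, the 10 residue classes mod 10 are the pigeonholes.
With 70 integers one could put 7 in each residue class and have no class reach 8.
The 71st integer pushes some class to 8, so 10·7 + 1 = 71.

71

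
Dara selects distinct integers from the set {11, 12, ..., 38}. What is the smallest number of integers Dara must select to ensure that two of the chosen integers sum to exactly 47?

16

Two chosen integers sum to 47 exactly when both halves of some pair {x, 47−x} with 11 ≤ x ≤ 47−x ≤ 36 are chosen — 13 such pairs.
The remaining 2 elements (those with no distinct partner in range) can never complete a 47-sum, so the worst case takes all of them and one from each pair: 2 + 13 = 15.
The 16th integer has to be the second member of some pair, so 15 + 1 = 16.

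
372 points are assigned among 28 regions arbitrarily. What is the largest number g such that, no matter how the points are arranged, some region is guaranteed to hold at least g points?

The 28 regions are the holes and the 372 points are the pigeons.
If every region held at most 13 points, the total would be at most 28 × 13 = 364, which is less than 372.
So some region holds at least ⌈372/28⌉ = 14 points.

14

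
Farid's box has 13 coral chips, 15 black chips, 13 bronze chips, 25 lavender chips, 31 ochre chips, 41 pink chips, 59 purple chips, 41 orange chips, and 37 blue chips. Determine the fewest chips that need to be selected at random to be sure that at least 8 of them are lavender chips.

258

In the worst case for collecting lavender chips, every non-lavender chip comes out first.
There are 13 + 15 + 13 + 31 + 41 + 59 + 41 + 37 = 250 non-lavender chips altogether.
After those, each further chip must be lavender, so 250 + 8 = 258 draws guarantee 8 lavender chips.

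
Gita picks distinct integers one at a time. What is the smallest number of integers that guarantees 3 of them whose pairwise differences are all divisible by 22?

45

Integers whose pairwise differences are multiples of 22 are exactly those sharing a remainder mod 22. The 22 residue classes mod 22 are the pigeonholes.
With 44 integers one could put 2 in each residue class and have no class reach 3.
The 45th integer pushes some class to 3, so 22·2 + 1 = 45.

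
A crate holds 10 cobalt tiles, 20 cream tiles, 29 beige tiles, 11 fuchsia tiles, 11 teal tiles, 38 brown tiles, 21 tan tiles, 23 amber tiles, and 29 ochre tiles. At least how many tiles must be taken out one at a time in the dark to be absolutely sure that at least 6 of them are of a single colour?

46

An adversary could hand out at most 5 tiles per colour: 5 + 5 + 5 + 5 + 5 + 5 + 5 + 5 + 5 = 45 tiles and still no colour has 6.
Pigeonhole: one more tile lands in a colour already at 5, so 46 draws are enough and 45 are not.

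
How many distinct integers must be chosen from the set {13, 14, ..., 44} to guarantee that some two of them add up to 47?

22

Two chosen integers sum to 47 exactly when both halves of some pair {x, 47−x} with 13 ≤ x ≤ 47−x ≤ 34 are chosen — 11 such pairs.
The remaining 10 elements (those with no distinct partner in range) can never complete a 47-sum, so the worst case takes all of them and one from each pair: 10 + 11 = 21.
By the pigeonhole principle, the 22nd integer has to be the second member of some pair, so 21 + 1 = 22.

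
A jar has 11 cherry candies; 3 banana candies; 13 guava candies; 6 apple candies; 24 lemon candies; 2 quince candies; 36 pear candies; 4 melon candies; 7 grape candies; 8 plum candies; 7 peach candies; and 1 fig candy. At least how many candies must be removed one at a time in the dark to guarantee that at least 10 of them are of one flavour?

An adversary could hand out at most 9 candies per flavour (8 flavours run out sooner): 9 + 3 + 9 + 6 + 9 + 2 + 9 + 4 + 7 + 8 + 7 + 1 = 74 candies and still no flavour has 10.
By pigeonhole, one more candy lands in a flavour already at 9, so 75 draws are enough and 74 are not.

75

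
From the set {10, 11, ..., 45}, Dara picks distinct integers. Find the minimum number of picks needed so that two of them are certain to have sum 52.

Two chosen integers sum to 52 exactly when both halves of some pair {x, 52−x} with 10 ≤ x ≤ 52−x ≤ 42 are chosen — 16 such pairs.
The remaining 4 elements (those with no distinct partner in range) can never complete a 52-sum, so the worst case takes all of them and one from each pair: 4 + 16 = 20.
The 21st integer has to be the second member of some pair, so 20 + 1 = 21.

21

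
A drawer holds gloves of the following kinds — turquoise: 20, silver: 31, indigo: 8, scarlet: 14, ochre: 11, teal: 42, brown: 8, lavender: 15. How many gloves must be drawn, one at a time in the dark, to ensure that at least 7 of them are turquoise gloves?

In the worst case for collecting turquoise gloves, every non-turquoise glove comes out first.
There are 31 + 8 + 14 + 11 + 42 + 8 + 15 = 129 non-turquoise gloves altogether.
After those, each further glove must be turquoise, so 129 + 7 = 136 draws guarantee 7 turquoise gloves.

136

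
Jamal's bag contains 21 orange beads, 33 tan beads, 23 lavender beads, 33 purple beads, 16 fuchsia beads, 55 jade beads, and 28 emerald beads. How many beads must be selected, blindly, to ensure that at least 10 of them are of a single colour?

64

Pigeonhole: put each drawn bead into a box by colour. The largest draw with every box below 10 takes min(count, 9) from each colour.
Σ min(cᵢ, 9) = 9 + 9 + 9 + 9 + 9 + 9 + 9 = 63.
Draw number 63 + 1 = 64 must push one box to 10.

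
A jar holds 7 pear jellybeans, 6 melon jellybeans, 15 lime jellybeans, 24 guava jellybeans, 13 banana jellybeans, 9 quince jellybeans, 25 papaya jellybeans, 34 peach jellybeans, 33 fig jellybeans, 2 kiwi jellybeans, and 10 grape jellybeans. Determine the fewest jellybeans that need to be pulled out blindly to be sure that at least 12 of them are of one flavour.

By pigeonhole, put each drawn jellybean into a box by flavour. The largest draw with every box below 12 takes min(count, 11) from each flavour; flavours with fewer than 11 contribute all they have.
Σ min(cᵢ, 11) = 7 + 6 + 11 + 11 + 11 + 9 + 11 + 11 + 11 + 2 + 10 = 100.
Draw number 100 + 1 = 101 must push one box to 12.

101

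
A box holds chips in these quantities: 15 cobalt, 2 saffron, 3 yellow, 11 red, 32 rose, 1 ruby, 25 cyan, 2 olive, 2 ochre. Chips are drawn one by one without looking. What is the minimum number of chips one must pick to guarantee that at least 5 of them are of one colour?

27

By pigeonhole, put each drawn chip into a box by colour. The largest draw with every box below 5 takes min(count, 4) from each colour; colours with fewer than 4 contribute all they have.
Σ min(cᵢ, 4) = 4 + 2 + 3 + 4 + 4 + 1 + 4 + 2 + 2 = 26.
Draw number 26 + 1 = 27 must push one box to 5.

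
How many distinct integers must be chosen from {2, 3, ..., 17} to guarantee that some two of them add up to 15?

Two chosen integers sum to 15 exactly when both halves of some pair {x, 15−x} with 2 ≤ x ≤ 15−x ≤ 13 are chosen — 6 such pairs.
The remaining 4 elements (those with no distinct partner in range) can never complete a 15-sum, so the worst case takes all of them and one from each pair: 4 + 6 = 10.
By pigeonhole, the 11th integer has to be the second member of some pair, so 10 + 1 = 11.

11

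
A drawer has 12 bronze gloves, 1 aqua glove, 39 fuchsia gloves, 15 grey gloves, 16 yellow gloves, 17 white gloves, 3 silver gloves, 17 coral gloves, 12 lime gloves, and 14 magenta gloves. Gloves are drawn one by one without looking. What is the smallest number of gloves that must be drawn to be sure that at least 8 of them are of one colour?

An adversary could hand out at most 7 gloves per colour (aqua, silver run out sooner): 7 + 1 + 7 + 7 + 7 + 7 + 3 + 7 + 7 + 7 = 60 gloves and still no colour has 8.
Pigeonhole: one more glove lands in a colour already at 7, so 61 draws are enough and 60 are not.

61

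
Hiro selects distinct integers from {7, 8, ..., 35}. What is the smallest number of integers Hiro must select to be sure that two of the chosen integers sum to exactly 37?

Two chosen integers sum to 37 exactly when both halves of some pair {x, 37−x} with 7 ≤ x ≤ 37−x ≤ 30 are chosen — 12 such pairs.
The remaining 5 elements (those with no distinct partner in range) can never complete a 37-sum, so the worst case takes all of them and one from each pair: 5 + 12 = 17.
Pigeonhole: the 18th integer has to be the second member of some pair, so 17 + 1 = 18.

18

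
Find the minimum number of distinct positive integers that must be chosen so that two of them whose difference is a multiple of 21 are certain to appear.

Integers whose pairwise differences are multiples of 21 are exactly those sharing a remainder mod 21. The 21 residue classes mod 21 are the pigeonholes.
With 21 integers one could put 1 in each residue class and have no class reach 2.
The 22nd integer pushes some class to 2, so 21·1 + 1 = 22.

22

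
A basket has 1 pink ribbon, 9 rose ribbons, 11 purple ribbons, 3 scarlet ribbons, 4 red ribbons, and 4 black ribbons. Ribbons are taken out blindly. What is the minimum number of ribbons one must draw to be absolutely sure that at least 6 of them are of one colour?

23

An adversary could hand out at most 5 ribbons per colour (4 colours run out sooner): 1 + 5 + 5 + 3 + 4 + 4 = 22 ribbons and still no colour has 6.
One more ribbon lands in a colour already at 5, so 23 draws are enough and 22 are not.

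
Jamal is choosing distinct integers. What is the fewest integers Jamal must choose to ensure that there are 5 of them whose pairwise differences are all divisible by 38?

Integers whose pairwise differences are multiples of 38 are exactly those sharing a remainder mod 38. By the pigeonhole principle, the 38 residue classes mod 38 are the pigeonholes.
With 152 integers one could put 4 in each residue class and have no class reach 5.
The 153rd integer pushes some class to 5, so 38·4 + 1 = 153.

153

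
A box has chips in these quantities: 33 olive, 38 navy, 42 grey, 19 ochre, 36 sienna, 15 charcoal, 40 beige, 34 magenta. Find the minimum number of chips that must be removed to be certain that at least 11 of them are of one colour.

By pigeonhole, put each drawn chip into a box by colour. The largest draw with every box below 11 takes min(count, 10) from each colour.
Σ min(cᵢ, 10) = 10 + 10 + 10 + 10 + 10 + 10 + 10 + 10 = 80.
Draw number 80 + 1 = 81 must push one box to 11.

81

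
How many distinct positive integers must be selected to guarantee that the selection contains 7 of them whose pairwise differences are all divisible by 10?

Integers whose pairwise differences are multiples of 10 are exactly those sharing a remainder mod 10. The 10 residue classes mod 10 are the pigeonholes.
With 60 integers one could put 6 in each residue class and have no class reach 7.
The 61st integer pushes some class to 7, so 10·6 + 1 = 61.

61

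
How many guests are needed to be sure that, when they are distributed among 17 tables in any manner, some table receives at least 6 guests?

With 85 guests one could put exactly 5 in each of the 17 tables, and no table would reach 6.
By the pigeonhole principle, one more guest must land in a table that already has 5, giving it 6.
So 17 × 5 + 1 = 86 guests are required.

86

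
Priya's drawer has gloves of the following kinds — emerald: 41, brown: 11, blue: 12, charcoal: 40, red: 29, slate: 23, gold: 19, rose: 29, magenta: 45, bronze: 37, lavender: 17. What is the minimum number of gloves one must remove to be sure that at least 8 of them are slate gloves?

288

In the worst case for collecting slate gloves, every non-slate glove comes out first.
There are 41 + 11 + 12 + 40 + 29 + 19 + 29 + 45 + 37 + 17 = 280 non-slate gloves altogether.
After those, each further glove must be slate, so 280 + 8 = 288 draws guarantee 8 slate gloves.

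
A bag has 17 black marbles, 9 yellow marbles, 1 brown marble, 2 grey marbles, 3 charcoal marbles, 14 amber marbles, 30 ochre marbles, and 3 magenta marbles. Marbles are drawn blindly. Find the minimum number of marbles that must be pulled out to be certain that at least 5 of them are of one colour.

The 8 colours are the holes; the marbles drawn are the pigeons.
To avoid 5 of any one colour, the worst case takes at most 4 of each colour, or every marble of a colour that has fewer than 4.
That gives 4 + 4 + 1 + 2 + 3 + 4 + 4 + 3 = 25 marbles with no colour reaching 5.
The next marble forces some colour to 5, so 25 + 1 = 26.

26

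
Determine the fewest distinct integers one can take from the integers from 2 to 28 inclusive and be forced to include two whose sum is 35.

A set avoiding the sum 35 can contain at most one of each pair {x, 35−x}, plus the 5 elements whose complement lies outside the range.
The integers 2, …, 17 (16 of them) are such a set: any two sum to at least 2+3 = 5 and at most 16+17 = 33 < 35.
Any 17th integer completes one of the 11 pairs, so 17 choices force a sum of 35.

17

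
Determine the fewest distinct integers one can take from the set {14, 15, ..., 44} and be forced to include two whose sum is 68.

22

Two chosen integers sum to 68 exactly when both halves of some pair {x, 68−x} with 24 ≤ x ≤ 68−x ≤ 44 are chosen — 10 such pairs.
The remaining 11 elements (those with no distinct partner in range) can never complete a 68-sum, so the worst case takes all of them and one from each pair: 11 + 10 = 21.
By pigeonhole, the 22nd integer has to be the second member of some pair, so 21 + 1 = 22.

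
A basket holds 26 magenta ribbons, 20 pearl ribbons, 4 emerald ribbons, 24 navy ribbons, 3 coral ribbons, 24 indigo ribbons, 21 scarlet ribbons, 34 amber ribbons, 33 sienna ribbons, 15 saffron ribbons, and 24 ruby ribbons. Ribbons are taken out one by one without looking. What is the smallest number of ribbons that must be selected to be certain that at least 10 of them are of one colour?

By pigeonhole, the 11 colours are the holes; the ribbons drawn are the pigeons.
To avoid 10 of any one colour, the worst case takes at most 9 of each colour, or every ribbon of a colour that has fewer than 9.
That gives 9 + 9 + 4 + 9 + 3 + 9 + 9 + 9 + 9 + 9 + 9 = 88 ribbons with no colour reaching 10.
The next ribbon forces some colour to 10, so 88 + 1 = 89.

89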